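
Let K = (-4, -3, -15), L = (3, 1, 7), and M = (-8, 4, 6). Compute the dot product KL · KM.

KL = L − K = (7, 4, 22)
KM = M − K = (-4, 7, 21)
KL · KM = 7·(-4) + 4·7 + 22·21 = -28 + 28 + 462 = 462

462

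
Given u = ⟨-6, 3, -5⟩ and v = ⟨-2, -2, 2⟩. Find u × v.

i: 3·2 - (-5)·(-2) = 6 - 10 = -4
j: (-5)·(-2) - (-6)·2 = 10 - (-12) = 22
k: (-6)·(-2) - 3·(-2) = 12 - (-6) = 18
u × v = (-4, 22, 18)

(-4, 22, 18)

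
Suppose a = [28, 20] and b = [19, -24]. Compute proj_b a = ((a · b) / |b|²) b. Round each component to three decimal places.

a · b = 28·19 + 20·(-24) = 532 - 480 = 52
|b|² = 361 + 576 = 937
proj_b a = (52/937) · (19, -24) ≈ (1.054, -1.332)

(1.054, -1.332)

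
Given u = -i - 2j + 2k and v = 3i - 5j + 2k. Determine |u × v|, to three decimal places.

14.866

i: (-2)·2 - 2·(-5) = -4 - (-10) = 6
j: 2·3 - (-1)·2 = 6 - (-2) = 8
k: (-1)·(-5) - (-2)·3 = 5 - (-6) = 11
u × v = (6, 8, 11)
|u × v| = √(6² + 8² + 11²) = √221 ≈ 14.8661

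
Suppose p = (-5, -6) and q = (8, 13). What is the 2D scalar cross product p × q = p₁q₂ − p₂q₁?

(-5)·13 - (-6)·8 = -65 - (-48) = -17

-17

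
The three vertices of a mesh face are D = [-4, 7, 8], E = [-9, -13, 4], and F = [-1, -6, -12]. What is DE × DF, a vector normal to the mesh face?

DE = (-5, -20, -4)
DF = (3, -13, -20)
i: (-20)·(-20) - (-4)·(-13) = 400 - 52 = 348
j: (-4)·3 - (-5)·(-20) = -12 - 100 = -112
k: (-5)·(-13) - (-20)·3 = 65 - (-60) = 125
DE × DF = (348, -112, 125)

(348, -112, 125)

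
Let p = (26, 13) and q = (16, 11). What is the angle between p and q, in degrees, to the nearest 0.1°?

p · q = 26·16 + 13·11 = 416 + 143 = 559
|p|² = 676 + 169 = 845,  |p| = √845 ≈ 29.068884
|q|² = 256 + 121 = 377,  |q| = √377 ≈ 19.416488
cos θ = 559 / (29.068884 · 19.416488) ≈ 0.99040
θ = arccos(0.99040) ≈ 7.9°

7.9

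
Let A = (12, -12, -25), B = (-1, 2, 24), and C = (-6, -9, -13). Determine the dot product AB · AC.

864

AB = B − A = (-13, 14, 49)
AC = C − A = (-18, 3, 12)
AB · AC = (-13)·(-18) + 14·3 + 49·12 = 234 + 42 + 588 = 864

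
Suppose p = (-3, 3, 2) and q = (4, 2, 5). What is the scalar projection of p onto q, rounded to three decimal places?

0.596

p · q = (-3)·4 + 3·2 + 2·5 = -12 + 6 + 10 = 4
|q| = √(16 + 4 + 25) = √45 ≈ 6.7082
comp_q p = 4 / √45 ≈ 0.596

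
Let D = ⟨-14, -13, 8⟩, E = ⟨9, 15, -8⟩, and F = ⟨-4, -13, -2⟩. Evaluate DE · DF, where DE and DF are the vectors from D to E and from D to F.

DE = E − D = (23, 28, -16)
DF = F − D = (10, 0, -10)
DE · DF = 23·10 + 28·0 + (-16)·(-10) = 230 + 0 + 160 = 390

390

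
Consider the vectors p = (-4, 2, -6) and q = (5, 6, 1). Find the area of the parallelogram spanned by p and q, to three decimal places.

i: 2·1 - (-6)·6 = 2 - (-36) = 38
j: (-6)·5 - (-4)·1 = -30 - (-4) = -26
k: (-4)·6 - 2·5 = -24 - 10 = -34
p × q = (38, -26, -34)
|p × q| = √(38² + (-26)² + (-34)²) = √3276 ≈ 57.2364

57.236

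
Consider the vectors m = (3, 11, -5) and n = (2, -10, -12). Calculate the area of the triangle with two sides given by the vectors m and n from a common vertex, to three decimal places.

i: 11·(-12) - (-5)·(-10) = -132 - 50 = -182
j: (-5)·2 - 3·(-12) = -10 - (-36) = 26
k: 3·(-10) - 11·2 = -30 - 22 = -52
m × n = (-182, 26, -52)
|m × n| = √((-182)² + 26² + (-52)²) = √36504 ≈ 191.0602
area = ½ · 191.0602 ≈ 95.530

95.530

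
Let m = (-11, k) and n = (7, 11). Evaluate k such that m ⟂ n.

7

m · n = (-11)·7 + k·11 = -77 + 11k
Set equal to 0: 11k = 77, so k = 7.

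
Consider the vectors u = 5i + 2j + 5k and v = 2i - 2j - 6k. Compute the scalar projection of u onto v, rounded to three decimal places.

u · v = 5·2 + 2·(-2) + 5·(-6) = 10 - 4 - 30 = -24
|v| = √(4 + 4 + 36) = √44 ≈ 6.6332
comp_v u = -24 / √44 ≈ -3.618

-3.618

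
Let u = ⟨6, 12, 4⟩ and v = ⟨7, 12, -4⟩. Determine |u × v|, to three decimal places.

i: 12·(-4) - 4·12 = -48 - 48 = -96
j: 4·7 - 6·(-4) = 28 - (-24) = 52
k: 6·12 - 12·7 = 72 - 84 = -12
u × v = (-96, 52, -12)
|u × v| = √((-96)² + 52² + (-12)²) = √12064 ≈ 109.8362

109.836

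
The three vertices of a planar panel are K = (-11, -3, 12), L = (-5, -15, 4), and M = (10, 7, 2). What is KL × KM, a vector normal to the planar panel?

KL = (6, -12, -8)
KM = (21, 10, -10)
i: (-12)·(-10) - (-8)·10 = 120 - (-80) = 200
j: (-8)·21 - 6·(-10) = -168 - (-60) = -108
k: 6·10 - (-12)·21 = 60 - (-252) = 312
KL × KM = (200, -108, 312)

(200, -108, 312)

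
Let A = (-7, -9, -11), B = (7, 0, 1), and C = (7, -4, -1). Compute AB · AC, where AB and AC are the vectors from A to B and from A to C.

AB = B − A = (14, 9, 12)
AC = C − A = (14, 5, 10)
AB · AC = 14·14 + 9·5 + 12·10 = 196 + 45 + 120 = 361

361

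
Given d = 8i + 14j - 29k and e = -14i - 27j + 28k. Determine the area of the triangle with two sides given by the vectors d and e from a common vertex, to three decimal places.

215.873

i: 14·28 - (-29)·(-27) = 392 - 783 = -391
j: (-29)·(-14) - 8·28 = 406 - 224 = 182
k: 8·(-27) - 14·(-14) = -216 - (-196) = -20
d × e = (-391, 182, -20)
|d × e| = √((-391)² + 182² + (-20)²) = √186405 ≈ 431.7465
area = ½ · 431.7465 ≈ 215.873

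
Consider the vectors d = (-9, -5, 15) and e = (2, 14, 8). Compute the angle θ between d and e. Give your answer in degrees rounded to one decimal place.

83.8

d · e = (-9)·2 + (-5)·14 + 15·8 = -18 - 70 + 120 = 32
|d|² = 81 + 25 + 225 = 331,  |d| = √331 ≈ 18.193405
|e|² = 4 + 196 + 64 = 264,  |e| = √264 ≈ 16.248077
cos θ = 32 / (18.193405 · 16.248077) ≈ 0.10825
θ = arccos(0.10825) ≈ 83.8°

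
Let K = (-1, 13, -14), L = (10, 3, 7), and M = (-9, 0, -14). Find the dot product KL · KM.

42

KL = L − K = (11, -10, 21)
KM = M − K = (-8, -13, 0)
KL · KM = 11·(-8) + (-10)·(-13) + 21·0 = -88 + 130 + 0 = 42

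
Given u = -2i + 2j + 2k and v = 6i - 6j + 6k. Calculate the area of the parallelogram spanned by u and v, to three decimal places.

33.941

i: 2·6 - 2·(-6) = 12 - (-12) = 24
j: 2·6 - (-2)·6 = 12 - (-12) = 24
k: (-2)·(-6) - 2·6 = 12 - 12 = 0
u × v = (24, 24, 0)
|u × v| = √(24² + 24² + 0²) = √1152 ≈ 33.9411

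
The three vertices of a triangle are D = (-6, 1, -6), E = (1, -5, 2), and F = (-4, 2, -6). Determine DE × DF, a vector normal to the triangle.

(-8, 16, 19)

DE = (7, -6, 8)
DF = (2, 1, 0)
i: (-6)·0 - 8·1 = 0 - 8 = -8
j: 8·2 - 7·0 = 16 - 0 = 16
k: 7·1 - (-6)·2 = 7 - (-12) = 19
DE × DF = (-8, 16, 19)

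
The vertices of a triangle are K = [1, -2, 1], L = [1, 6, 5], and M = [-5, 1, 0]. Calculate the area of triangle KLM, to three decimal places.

KL = (0, 8, 4),  KM = (-6, 3, -1)
i: 8·(-1) - 4·3 = -8 - 12 = -20
j: 4·(-6) - 0·(-1) = -24 - 0 = -24
k: 0·3 - 8·(-6) = 0 - (-48) = 48
KL × KM = (-20, -24, 48)
|KL × KM| = √3280 ≈ 57.2713
area = ½ · 57.2713 ≈ 28.636

28.636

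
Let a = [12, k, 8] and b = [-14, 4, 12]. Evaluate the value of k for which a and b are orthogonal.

a · b = 12·(-14) + k·4 + 8·12 = -72 + 4k
Set equal to 0: 4k = 72, so k = 18.

18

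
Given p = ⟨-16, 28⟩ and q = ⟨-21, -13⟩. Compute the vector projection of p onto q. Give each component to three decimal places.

p · q = (-16)·(-21) + 28·(-13) = 336 - 364 = -28
|q|² = 441 + 169 = 610
proj_q p = (-28/610) · (-21, -13) ≈ (0.964, 0.597)

(0.964, 0.597)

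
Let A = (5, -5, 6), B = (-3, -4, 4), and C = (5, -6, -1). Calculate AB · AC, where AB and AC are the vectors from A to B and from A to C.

13

AB = B − A = (-8, 1, -2)
AC = C − A = (0, -1, -7)
AB · AC = (-8)·0 + 1·(-1) + (-2)·(-7) = 0 - 1 + 14 = 13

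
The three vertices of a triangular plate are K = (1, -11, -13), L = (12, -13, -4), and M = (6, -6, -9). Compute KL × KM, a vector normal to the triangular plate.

KL = (11, -2, 9)
KM = (5, 5, 4)
i: (-2)·4 - 9·5 = -8 - 45 = -53
j: 9·5 - 11·4 = 45 - 44 = 1
k: 11·5 - (-2)·5 = 55 - (-10) = 65
KL × KM = (-53, 1, 65)

(-53, 1, 65)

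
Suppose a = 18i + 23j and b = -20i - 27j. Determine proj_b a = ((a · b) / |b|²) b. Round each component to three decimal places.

a · b = 18·(-20) + 23·(-27) = -360 - 621 = -981
|b|² = 400 + 729 = 1129
proj_b a = (-981/1129) · (-20, -27) ≈ (17.378, 23.461)

(17.378, 23.461)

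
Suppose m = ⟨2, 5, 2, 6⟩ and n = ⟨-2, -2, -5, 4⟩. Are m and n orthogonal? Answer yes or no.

m · n = 2·(-2) + 5·(-2) + 2·(-5) + 6·4 = -4 - 10 - 10 + 24 = 0
Zero, so the vectors are orthogonal.

yes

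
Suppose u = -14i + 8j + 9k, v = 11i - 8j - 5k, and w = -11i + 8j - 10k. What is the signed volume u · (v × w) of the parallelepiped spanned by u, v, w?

-360

v × w:
i: (-8)·(-10) - (-5)·8 = 80 - (-40) = 120
j: (-5)·(-11) - 11·(-10) = 55 - (-110) = 165
k: 11·8 - (-8)·(-11) = 88 - 88 = 0
v × w = (120, 165, 0)
u · (v × w) = (-14)·120 + 8·165 + 9·0 = -1680 + 1320 + 0 = -360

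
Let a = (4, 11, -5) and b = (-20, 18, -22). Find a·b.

a · b = 4·(-20) + 11·18 + (-5)·(-22) = -80 + 198 + 110 = 228

228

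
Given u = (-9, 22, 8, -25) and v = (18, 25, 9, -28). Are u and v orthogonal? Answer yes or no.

no

u · v = (-9)·18 + 22·25 + 8·9 + (-25)·(-28) = -162 + 550 + 72 + 700 = 1160
Nonzero, so the vectors are not orthogonal.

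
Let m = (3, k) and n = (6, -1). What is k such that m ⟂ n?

18

m · n = 3·6 + k·(-1) = 18 - 1k
Set equal to 0: -1k = -18, so k = 18.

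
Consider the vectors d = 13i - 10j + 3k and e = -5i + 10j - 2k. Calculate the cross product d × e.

i: (-10)·(-2) - 3·10 = 20 - 30 = -10
j: 3·(-5) - 13·(-2) = -15 - (-26) = 11
k: 13·10 - (-10)·(-5) = 130 - 50 = 80
d × e = (-10, 11, 80)

(-10, 11, 80)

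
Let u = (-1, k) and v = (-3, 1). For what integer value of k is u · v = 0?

u · v = (-1)·(-3) + k·1 = 3 + 1k
Set equal to 0: 1k = -3, so k = -3.

-3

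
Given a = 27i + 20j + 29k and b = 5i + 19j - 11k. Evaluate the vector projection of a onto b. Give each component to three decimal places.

(1.933, 7.345, -4.252)

a · b = 27·5 + 20·19 + 29·(-11) = 135 + 380 - 319 = 196
|b|² = 25 + 361 + 121 = 507
proj_b a = (196/507) · (5, 19, -11) ≈ (1.933, 7.345, -4.252)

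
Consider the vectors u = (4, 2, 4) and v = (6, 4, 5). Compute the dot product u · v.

u · v = 4·6 + 2·4 + 4·5 = 24 + 8 + 20 = 52

52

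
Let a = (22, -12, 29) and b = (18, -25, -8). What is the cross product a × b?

(821, 698, -334)

i: (-12)·(-8) - 29·(-25) = 96 - (-725) = 821
j: 29·18 - 22·(-8) = 522 - (-176) = 698
k: 22·(-25) - (-12)·18 = -550 - (-216) = -334
a × b = (821, 698, -334)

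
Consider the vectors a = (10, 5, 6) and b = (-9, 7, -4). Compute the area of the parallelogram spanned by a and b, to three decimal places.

i: 5·(-4) - 6·7 = -20 - 42 = -62
j: 6·(-9) - 10·(-4) = -54 - (-40) = -14
k: 10·7 - 5·(-9) = 70 - (-45) = 115
a × b = (-62, -14, 115)
|a × b| = √((-62)² + (-14)² + 115²) = √17265 ≈ 131.3963

131.396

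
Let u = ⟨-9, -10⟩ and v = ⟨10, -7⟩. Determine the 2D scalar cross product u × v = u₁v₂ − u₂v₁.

(-9)·(-7) - (-10)·10 = 63 - (-100) = 163

163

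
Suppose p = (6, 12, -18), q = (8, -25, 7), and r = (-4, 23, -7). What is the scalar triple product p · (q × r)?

-1092

q × r:
i: (-25)·(-7) - 7·23 = 175 - 161 = 14
j: 7·(-4) - 8·(-7) = -28 - (-56) = 28
k: 8·23 - (-25)·(-4) = 184 - 100 = 84
q × r = (14, 28, 84)
p · (q × r) = 6·14 + 12·28 + (-18)·84 = 84 + 336 - 1512 = -1092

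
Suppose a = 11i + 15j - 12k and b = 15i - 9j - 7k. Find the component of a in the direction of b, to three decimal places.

a · b = 11·15 + 15·(-9) + (-12)·(-7) = 165 - 135 + 84 = 114
|b| = √(225 + 81 + 49) = √355 ≈ 18.8414
comp_b a = 114 / √355 ≈ 6.050

6.050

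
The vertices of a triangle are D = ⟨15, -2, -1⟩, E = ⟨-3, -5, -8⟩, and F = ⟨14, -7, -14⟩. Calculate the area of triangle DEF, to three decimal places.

121.567

DE = (-18, -3, -7),  DF = (-1, -5, -13)
i: (-3)·(-13) - (-7)·(-5) = 39 - 35 = 4
j: (-7)·(-1) - (-18)·(-13) = 7 - 234 = -227
k: (-18)·(-5) - (-3)·(-1) = 90 - 3 = 87
DE × DF = (4, -227, 87)
|DE × DF| = √59114 ≈ 243.1337
area = ½ · 243.1337 ≈ 121.567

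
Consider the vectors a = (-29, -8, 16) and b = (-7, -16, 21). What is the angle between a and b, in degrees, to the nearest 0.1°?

a · b = (-29)·(-7) + (-8)·(-16) + 16·21 = 203 + 128 + 336 = 667
|a|² = 841 + 64 + 256 = 1161,  |a| = √1161 ≈ 34.073450
|b|² = 49 + 256 + 441 = 746,  |b| = √746 ≈ 27.313001
cos θ = 667 / (34.073450 · 27.313001) ≈ 0.71670
θ = arccos(0.71670) ≈ 44.2°

44.2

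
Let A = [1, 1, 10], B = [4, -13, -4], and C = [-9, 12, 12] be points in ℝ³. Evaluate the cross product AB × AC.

AB = (3, -14, -14)
AC = (-10, 11, 2)
i: (-14)·2 - (-14)·11 = -28 - (-154) = 126
j: (-14)·(-10) - 3·2 = 140 - 6 = 134
k: 3·11 - (-14)·(-10) = 33 - 140 = -107
AB × AC = (126, 134, -107)

(126, 134, -107)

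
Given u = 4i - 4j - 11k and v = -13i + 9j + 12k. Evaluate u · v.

u · v = 4·(-13) + (-4)·9 + (-11)·12 = -52 - 36 - 132 = -220

-220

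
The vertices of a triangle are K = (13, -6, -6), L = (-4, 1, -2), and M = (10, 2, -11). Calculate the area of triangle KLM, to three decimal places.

82.345

KL = (-17, 7, 4),  KM = (-3, 8, -5)
i: 7·(-5) - 4·8 = -35 - 32 = -67
j: 4·(-3) - (-17)·(-5) = -12 - 85 = -97
k: (-17)·8 - 7·(-3) = -136 - (-21) = -115
KL × KM = (-67, -97, -115)
|KL × KM| = √27123 ≈ 164.6906
area = ½ · 164.6906 ≈ 82.345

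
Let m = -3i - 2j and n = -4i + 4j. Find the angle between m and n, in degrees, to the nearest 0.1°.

m · n = (-3)·(-4) + (-2)·4 = 12 - 8 = 4
|m|² = 9 + 4 = 13,  |m| = √13 ≈ 3.605551
|n|² = 16 + 16 = 32,  |n| = √32 ≈ 5.656854
cos θ = 4 / (3.605551 · 5.656854) ≈ 0.19612
θ = arccos(0.19612) ≈ 78.7°

78.7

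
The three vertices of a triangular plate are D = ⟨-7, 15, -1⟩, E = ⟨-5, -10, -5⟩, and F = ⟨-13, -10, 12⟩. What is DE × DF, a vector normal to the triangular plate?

(-425, -2, -200)

DE = (2, -25, -4)
DF = (-6, -25, 13)
i: (-25)·13 - (-4)·(-25) = -325 - 100 = -425
j: (-4)·(-6) - 2·13 = 24 - 26 = -2
k: 2·(-25) - (-25)·(-6) = -50 - 150 = -200
DE × DF = (-425, -2, -200)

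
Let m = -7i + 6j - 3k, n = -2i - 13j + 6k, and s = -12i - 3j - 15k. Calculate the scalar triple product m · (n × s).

-1653

n × s:
i: (-13)·(-15) - 6·(-3) = 195 - (-18) = 213
j: 6·(-12) - (-2)·(-15) = -72 - 30 = -102
k: (-2)·(-3) - (-13)·(-12) = 6 - 156 = -150
n × s = (213, -102, -150)
m · (n × s) = (-7)·213 + 6·(-102) + (-3)·(-150) = -1491 - 612 + 450 = -1653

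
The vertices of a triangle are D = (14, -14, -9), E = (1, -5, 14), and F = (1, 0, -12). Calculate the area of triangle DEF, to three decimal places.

245.087

DE = (-13, 9, 23),  DF = (-13, 14, -3)
i: 9·(-3) - 23·14 = -27 - 322 = -349
j: 23·(-13) - (-13)·(-3) = -299 - 39 = -338
k: (-13)·14 - 9·(-13) = -182 - (-117) = -65
DE × DF = (-349, -338, -65)
|DE × DF| = √240270 ≈ 490.1734
area = ½ · 490.1734 ≈ 245.087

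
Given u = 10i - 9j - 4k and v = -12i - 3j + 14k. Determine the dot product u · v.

u · v = 10·(-12) + (-9)·(-3) + (-4)·14 = -120 + 27 - 56 = -149

-149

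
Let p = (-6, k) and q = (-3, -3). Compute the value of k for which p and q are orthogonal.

6

p · q = (-6)·(-3) + k·(-3) = 18 - 3k
Set equal to 0: -3k = -18, so k = 6.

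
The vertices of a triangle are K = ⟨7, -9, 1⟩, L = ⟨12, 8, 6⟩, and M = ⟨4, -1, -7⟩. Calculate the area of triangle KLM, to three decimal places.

99.852

KL = (5, 17, 5),  KM = (-3, 8, -8)
i: 17·(-8) - 5·8 = -136 - 40 = -176
j: 5·(-3) - 5·(-8) = -15 - (-40) = 25
k: 5·8 - 17·(-3) = 40 - (-51) = 91
KL × KM = (-176, 25, 91)
|KL × KM| = √39882 ≈ 199.7048
area = ½ · 199.7048 ≈ 99.852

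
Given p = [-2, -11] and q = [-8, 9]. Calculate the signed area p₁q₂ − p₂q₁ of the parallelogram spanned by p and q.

(-2)·9 - (-11)·(-8) = -18 - 88 = -106

-106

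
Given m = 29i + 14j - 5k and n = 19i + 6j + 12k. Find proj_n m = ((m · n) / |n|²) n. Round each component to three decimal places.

m · n = 29·19 + 14·6 + (-5)·12 = 551 + 84 - 60 = 575
|n|² = 361 + 36 + 144 = 541
proj_n m = (575/541) · (19, 6, 12) ≈ (20.194, 6.377, 12.754)

(20.194, 6.377, 12.754)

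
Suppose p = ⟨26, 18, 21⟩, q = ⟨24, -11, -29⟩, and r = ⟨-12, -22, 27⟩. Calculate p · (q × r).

-43570

q × r:
i: (-11)·27 - (-29)·(-22) = -297 - 638 = -935
j: (-29)·(-12) - 24·27 = 348 - 648 = -300
k: 24·(-22) - (-11)·(-12) = -528 - 132 = -660
q × r = (-935, -300, -660)
p · (q × r) = 26·(-935) + 18·(-300) + 21·(-660) = -24310 - 5400 - 13860 = -43570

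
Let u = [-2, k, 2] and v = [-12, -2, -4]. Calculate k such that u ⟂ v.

8

u · v = (-2)·(-12) + k·(-2) + 2·(-4) = 16 - 2k
Set equal to 0: -2k = -16, so k = 8.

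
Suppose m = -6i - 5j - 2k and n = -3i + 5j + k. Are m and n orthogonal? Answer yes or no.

no

m · n = (-6)·(-3) + (-5)·5 + (-2)·1 = 18 - 25 - 2 = -9
Nonzero, so the vectors are not orthogonal.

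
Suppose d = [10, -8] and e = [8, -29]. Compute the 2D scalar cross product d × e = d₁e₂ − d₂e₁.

10·(-29) - (-8)·8 = -290 - (-64) = -226

-226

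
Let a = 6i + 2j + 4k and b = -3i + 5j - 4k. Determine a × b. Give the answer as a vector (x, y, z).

i: 2·(-4) - 4·5 = -8 - 20 = -28
j: 4·(-3) - 6·(-4) = -12 - (-24) = 12
k: 6·5 - 2·(-3) = 30 - (-6) = 36
a × b = (-28, 12, 36)

(-28, 12, 36)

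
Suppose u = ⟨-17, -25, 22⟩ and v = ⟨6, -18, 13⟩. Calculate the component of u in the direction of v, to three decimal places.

u · v = (-17)·6 + (-25)·(-18) + 22·13 = -102 + 450 + 286 = 634
|v| = √(36 + 324 + 169) = √529 ≈ 23.0000
comp_v u = 634 / √529 ≈ 27.565

27.565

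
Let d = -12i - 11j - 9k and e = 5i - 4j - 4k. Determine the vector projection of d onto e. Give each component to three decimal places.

d · e = (-12)·5 + (-11)·(-4) + (-9)·(-4) = -60 + 44 + 36 = 20
|e|² = 25 + 16 + 16 = 57
proj_e d = (20/57) · (5, -4, -4) ≈ (1.754, -1.404, -1.404)

(1.754, -1.404, -1.404)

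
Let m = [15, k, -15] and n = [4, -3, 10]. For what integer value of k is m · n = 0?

-30

m · n = 15·4 + k·(-3) + (-15)·10 = -90 - 3k
Set equal to 0: -3k = 90, so k = -30.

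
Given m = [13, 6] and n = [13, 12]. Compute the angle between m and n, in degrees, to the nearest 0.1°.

17.9

m · n = 13·13 + 6·12 = 169 + 72 = 241
|m|² = 169 + 36 = 205,  |m| = √205 ≈ 14.317821
|n|² = 169 + 144 = 313,  |n| = √313 ≈ 17.691806
cos θ = 241 / (14.317821 · 17.691806) ≈ 0.95141
θ = arccos(0.95141) ≈ 17.9°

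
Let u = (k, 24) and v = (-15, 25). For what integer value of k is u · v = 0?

u · v = k·(-15) + 24·25 = 600 - 15k
Set equal to 0: -15k = -600, so k = 40.

40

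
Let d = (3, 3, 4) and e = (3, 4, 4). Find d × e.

i: 3·4 - 4·4 = 12 - 16 = -4
j: 4·3 - 3·4 = 12 - 12 = 0
k: 3·4 - 3·3 = 12 - 9 = 3
d × e = (-4, 0, 3)

(-4, 0, 3)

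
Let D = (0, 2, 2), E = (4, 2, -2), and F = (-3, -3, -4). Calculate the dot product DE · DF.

12

DE = E − D = (4, 0, -4)
DF = F − D = (-3, -5, -6)
DE · DF = 4·(-3) + 0·(-5) + (-4)·(-6) = -12 + 0 + 24 = 12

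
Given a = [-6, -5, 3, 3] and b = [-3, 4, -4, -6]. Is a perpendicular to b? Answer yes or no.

a · b = (-6)·(-3) + (-5)·4 + 3·(-4) + 3·(-6) = 18 - 20 - 12 - 18 = -32
Nonzero, so the vectors are not orthogonal.

no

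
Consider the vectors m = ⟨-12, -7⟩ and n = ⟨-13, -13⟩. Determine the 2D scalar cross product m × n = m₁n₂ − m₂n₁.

(-12)·(-13) - (-7)·(-13) = 156 - 91 = 65

65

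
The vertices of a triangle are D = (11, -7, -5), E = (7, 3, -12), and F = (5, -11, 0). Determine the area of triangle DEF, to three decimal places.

50.259

DE = (-4, 10, -7),  DF = (-6, -4, 5)
i: 10·5 - (-7)·(-4) = 50 - 28 = 22
j: (-7)·(-6) - (-4)·5 = 42 - (-20) = 62
k: (-4)·(-4) - 10·(-6) = 16 - (-60) = 76
DE × DF = (22, 62, 76)
|DE × DF| = √10104 ≈ 100.5187
area = ½ · 100.5187 ≈ 50.259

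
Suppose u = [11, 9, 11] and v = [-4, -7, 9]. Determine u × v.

(158, -143, -41)

i: 9·9 - 11·(-7) = 81 - (-77) = 158
j: 11·(-4) - 11·9 = -44 - 99 = -143
k: 11·(-7) - 9·(-4) = -77 - (-36) = -41
u × v = (158, -143, -41)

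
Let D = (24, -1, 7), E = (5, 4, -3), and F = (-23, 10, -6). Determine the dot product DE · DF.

1078

DE = E − D = (-19, 5, -10)
DF = F − D = (-47, 11, -13)
DE · DF = (-19)·(-47) + 5·11 + (-10)·(-13) = 893 + 55 + 130 = 1078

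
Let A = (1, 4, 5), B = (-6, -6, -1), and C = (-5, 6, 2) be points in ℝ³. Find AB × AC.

(42, 15, -74)

AB = (-7, -10, -6)
AC = (-6, 2, -3)
i: (-10)·(-3) - (-6)·2 = 30 - (-12) = 42
j: (-6)·(-6) - (-7)·(-3) = 36 - 21 = 15
k: (-7)·2 - (-10)·(-6) = -14 - 60 = -74
AB × AC = (42, 15, -74)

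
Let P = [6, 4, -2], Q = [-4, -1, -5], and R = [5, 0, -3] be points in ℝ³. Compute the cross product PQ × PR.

(-7, -7, 35)

PQ = (-10, -5, -3)
PR = (-1, -4, -1)
i: (-5)·(-1) - (-3)·(-4) = 5 - 12 = -7
j: (-3)·(-1) - (-10)·(-1) = 3 - 10 = -7
k: (-10)·(-4) - (-5)·(-1) = 40 - 5 = 35
PQ × PR = (-7, -7, 35)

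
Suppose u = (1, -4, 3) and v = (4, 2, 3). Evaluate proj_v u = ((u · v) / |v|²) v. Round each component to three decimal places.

u · v = 1·4 + (-4)·2 + 3·3 = 4 - 8 + 9 = 5
|v|² = 16 + 4 + 9 = 29
proj_v u = (5/29) · (4, 2, 3) ≈ (0.690, 0.345, 0.517)

(0.690, 0.345, 0.517)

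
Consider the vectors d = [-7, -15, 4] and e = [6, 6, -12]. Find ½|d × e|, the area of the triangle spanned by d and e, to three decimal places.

i: (-15)·(-12) - 4·6 = 180 - 24 = 156
j: 4·6 - (-7)·(-12) = 24 - 84 = -60
k: (-7)·6 - (-15)·6 = -42 - (-90) = 48
d × e = (156, -60, 48)
|d × e| = √(156² + (-60)² + 48²) = √30240 ≈ 173.8965
area = ½ · 173.8965 ≈ 86.948

86.948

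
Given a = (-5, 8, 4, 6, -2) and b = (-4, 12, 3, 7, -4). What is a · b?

a · b = (-5)·(-4) + 8·12 + 4·3 + 6·7 + (-2)·(-4) = 20 + 96 + 12 + 42 + 8 = 178

178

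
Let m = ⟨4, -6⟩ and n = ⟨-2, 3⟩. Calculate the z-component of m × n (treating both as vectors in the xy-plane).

4·3 - (-6)·(-2) = 12 - 12 = 0

0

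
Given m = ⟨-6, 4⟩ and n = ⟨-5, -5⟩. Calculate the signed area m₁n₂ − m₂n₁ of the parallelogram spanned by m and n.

50

(-6)·(-5) - 4·(-5) = 30 - (-20) = 50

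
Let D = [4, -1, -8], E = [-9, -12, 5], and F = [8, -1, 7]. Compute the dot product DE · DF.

DE = E − D = (-13, -11, 13)
DF = F − D = (4, 0, 15)
DE · DF = (-13)·4 + (-11)·0 + 13·15 = -52 + 0 + 195 = 143

143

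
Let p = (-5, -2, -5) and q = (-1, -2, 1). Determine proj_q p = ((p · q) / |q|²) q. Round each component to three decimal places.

p · q = (-5)·(-1) + (-2)·(-2) + (-5)·1 = 5 + 4 - 5 = 4
|q|² = 1 + 4 + 1 = 6
proj_q p = (4/6) · (-1, -2, 1) ≈ (-0.667, -1.333, 0.667)

(-0.667, -1.333, 0.667)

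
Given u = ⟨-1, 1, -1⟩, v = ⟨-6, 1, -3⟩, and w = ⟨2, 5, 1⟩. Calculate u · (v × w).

v × w:
i: 1·1 - (-3)·5 = 1 - (-15) = 16
j: (-3)·2 - (-6)·1 = -6 - (-6) = 0
k: (-6)·5 - 1·2 = -30 - 2 = -32
v × w = (16, 0, -32)
u · (v × w) = (-1)·16 + 1·0 + (-1)·(-32) = -16 + 0 + 32 = 16

16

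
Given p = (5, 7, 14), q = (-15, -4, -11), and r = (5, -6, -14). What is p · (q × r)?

-365

q × r:
i: (-4)·(-14) - (-11)·(-6) = 56 - 66 = -10
j: (-11)·5 - (-15)·(-14) = -55 - 210 = -265
k: (-15)·(-6) - (-4)·5 = 90 - (-20) = 110
q × r = (-10, -265, 110)
p · (q × r) = 5·(-10) + 7·(-265) + 14·110 = -50 - 1855 + 1540 = -365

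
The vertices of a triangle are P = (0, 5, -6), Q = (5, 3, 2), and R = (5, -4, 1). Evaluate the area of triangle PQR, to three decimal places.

PQ = (5, -2, 8),  PR = (5, -9, 7)
i: (-2)·7 - 8·(-9) = -14 - (-72) = 58
j: 8·5 - 5·7 = 40 - 35 = 5
k: 5·(-9) - (-2)·5 = -45 - (-10) = -35
PQ × PR = (58, 5, -35)
|PQ × PR| = √4614 ≈ 67.9264
area = ½ · 67.9264 ≈ 33.963

33.963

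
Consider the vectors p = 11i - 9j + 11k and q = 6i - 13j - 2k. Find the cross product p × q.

i: (-9)·(-2) - 11·(-13) = 18 - (-143) = 161
j: 11·6 - 11·(-2) = 66 - (-22) = 88
k: 11·(-13) - (-9)·6 = -143 - (-54) = -89
p × q = (161, 88, -89)

(161, 88, -89)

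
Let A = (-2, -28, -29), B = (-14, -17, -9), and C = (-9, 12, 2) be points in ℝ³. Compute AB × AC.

(-459, 232, -403)

AB = (-12, 11, 20)
AC = (-7, 40, 31)
i: 11·31 - 20·40 = 341 - 800 = -459
j: 20·(-7) - (-12)·31 = -140 - (-372) = 232
k: (-12)·40 - 11·(-7) = -480 - (-77) = -403
AB × AC = (-459, 232, -403)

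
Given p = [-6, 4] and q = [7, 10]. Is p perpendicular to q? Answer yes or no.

p · q = (-6)·7 + 4·10 = -42 + 40 = -2
Nonzero, so the vectors are not orthogonal.

no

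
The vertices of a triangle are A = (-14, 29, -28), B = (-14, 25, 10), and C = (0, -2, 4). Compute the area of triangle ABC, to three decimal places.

AB = (0, -4, 38),  AC = (14, -31, 32)
i: (-4)·32 - 38·(-31) = -128 - (-1178) = 1050
j: 38·14 - 0·32 = 532 - 0 = 532
k: 0·(-31) - (-4)·14 = 0 - (-56) = 56
AB × AC = (1050, 532, 56)
|AB × AC| = √1388660 ≈ 1178.4142
area = ½ · 1178.4142 ≈ 589.207

589.207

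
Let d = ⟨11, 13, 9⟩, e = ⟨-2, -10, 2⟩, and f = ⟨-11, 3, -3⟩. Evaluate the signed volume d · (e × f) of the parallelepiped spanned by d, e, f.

e × f:
i: (-10)·(-3) - 2·3 = 30 - 6 = 24
j: 2·(-11) - (-2)·(-3) = -22 - 6 = -28
k: (-2)·3 - (-10)·(-11) = -6 - 110 = -116
e × f = (24, -28, -116)
d · (e × f) = 11·24 + 13·(-28) + 9·(-116) = 264 - 364 - 1044 = -1144

-1144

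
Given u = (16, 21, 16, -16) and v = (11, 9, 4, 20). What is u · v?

109

u · v = 16·11 + 21·9 + 16·4 + (-16)·20 = 176 + 189 + 64 - 320 = 109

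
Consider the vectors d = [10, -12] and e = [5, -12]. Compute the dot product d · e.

194

d · e = 10·5 + (-12)·(-12) = 50 + 144 = 194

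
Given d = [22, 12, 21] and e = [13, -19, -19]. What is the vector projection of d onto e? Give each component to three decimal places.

(-4.975, 7.272, 7.272)

d · e = 22·13 + 12·(-19) + 21·(-19) = 286 - 228 - 399 = -341
|e|² = 169 + 361 + 361 = 891
proj_e d = (-341/891) · (13, -19, -19) ≈ (-4.975, 7.272, 7.272)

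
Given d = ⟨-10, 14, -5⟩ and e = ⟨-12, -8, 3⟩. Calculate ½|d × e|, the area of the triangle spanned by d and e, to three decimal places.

i: 14·3 - (-5)·(-8) = 42 - 40 = 2
j: (-5)·(-12) - (-10)·3 = 60 - (-30) = 90
k: (-10)·(-8) - 14·(-12) = 80 - (-168) = 248
d × e = (2, 90, 248)
|d × e| = √(2² + 90² + 248²) = √69608 ≈ 263.8333
area = ½ · 263.8333 ≈ 131.917

131.917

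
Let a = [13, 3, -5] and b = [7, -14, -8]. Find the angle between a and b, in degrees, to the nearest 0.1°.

a · b = 13·7 + 3·(-14) + (-5)·(-8) = 91 - 42 + 40 = 89
|a|² = 169 + 9 + 25 = 203,  |a| = √203 ≈ 14.247807
|b|² = 49 + 196 + 64 = 309,  |b| = √309 ≈ 17.578396
cos θ = 89 / (14.247807 · 17.578396) ≈ 0.35536
θ = arccos(0.35536) ≈ 69.2°

69.2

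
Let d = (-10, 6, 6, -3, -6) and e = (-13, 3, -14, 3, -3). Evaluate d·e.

d · e = (-10)·(-13) + 6·3 + 6·(-14) + (-3)·3 + (-6)·(-3) = 130 + 18 - 84 - 9 + 18 = 73

73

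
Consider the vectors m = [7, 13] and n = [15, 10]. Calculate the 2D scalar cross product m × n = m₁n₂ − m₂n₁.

7·10 - 13·15 = 70 - 195 = -125

-125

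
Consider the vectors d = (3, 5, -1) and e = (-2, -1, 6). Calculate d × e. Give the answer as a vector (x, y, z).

(29, -16, 7)

i: 5·6 - (-1)·(-1) = 30 - 1 = 29
j: (-1)·(-2) - 3·6 = 2 - 18 = -16
k: 3·(-1) - 5·(-2) = -3 - (-10) = 7
d × e = (29, -16, 7)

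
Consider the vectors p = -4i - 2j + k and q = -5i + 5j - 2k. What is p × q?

i: (-2)·(-2) - 1·5 = 4 - 5 = -1
j: 1·(-5) - (-4)·(-2) = -5 - 8 = -13
k: (-4)·5 - (-2)·(-5) = -20 - 10 = -30
p × q = (-1, -13, -30)

(-1, -13, -30)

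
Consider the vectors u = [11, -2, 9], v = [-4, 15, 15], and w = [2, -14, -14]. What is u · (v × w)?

286

v × w:
i: 15·(-14) - 15·(-14) = -210 - (-210) = 0
j: 15·2 - (-4)·(-14) = 30 - 56 = -26
k: (-4)·(-14) - 15·2 = 56 - 30 = 26
v × w = (0, -26, 26)
u · (v × w) = 11·0 + (-2)·(-26) + 9·26 = 0 + 52 + 234 = 286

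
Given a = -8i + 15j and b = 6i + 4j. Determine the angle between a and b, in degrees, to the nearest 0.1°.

84.4

a · b = (-8)·6 + 15·4 = -48 + 60 = 12
|a|² = 64 + 225 = 289,  |a| = √289 ≈ 17.000000
|b|² = 36 + 16 = 52,  |b| = √52 ≈ 7.211103
cos θ = 12 / (17.000000 · 7.211103) ≈ 0.09789
θ = arccos(0.09789) ≈ 84.4°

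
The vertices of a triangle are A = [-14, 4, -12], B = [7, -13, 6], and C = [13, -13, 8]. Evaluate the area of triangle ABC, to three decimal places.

63.079

AB = (21, -17, 18),  AC = (27, -17, 20)
i: (-17)·20 - 18·(-17) = -340 - (-306) = -34
j: 18·27 - 21·20 = 486 - 420 = 66
k: 21·(-17) - (-17)·27 = -357 - (-459) = 102
AB × AC = (-34, 66, 102)
|AB × AC| = √15916 ≈ 126.1586
area = ½ · 126.1586 ≈ 63.079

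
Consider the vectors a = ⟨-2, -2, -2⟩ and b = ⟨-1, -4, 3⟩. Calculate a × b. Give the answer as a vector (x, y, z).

i: (-2)·3 - (-2)·(-4) = -6 - 8 = -14
j: (-2)·(-1) - (-2)·3 = 2 - (-6) = 8
k: (-2)·(-4) - (-2)·(-1) = 8 - 2 = 6
a × b = (-14, 8, 6)

(-14, 8, 6)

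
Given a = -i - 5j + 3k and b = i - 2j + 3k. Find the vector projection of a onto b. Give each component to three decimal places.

(1.286, -2.571, 3.857)

a · b = (-1)·1 + (-5)·(-2) + 3·3 = -1 + 10 + 9 = 18
|b|² = 1 + 4 + 9 = 14
proj_b a = (18/14) · (1, -2, 3) ≈ (1.286, -2.571, 3.857)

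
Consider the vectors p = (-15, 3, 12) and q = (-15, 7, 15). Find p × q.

i: 3·15 - 12·7 = 45 - 84 = -39
j: 12·(-15) - (-15)·15 = -180 - (-225) = 45
k: (-15)·7 - 3·(-15) = -105 - (-45) = -60
p × q = (-39, 45, -60)

(-39, 45, -60)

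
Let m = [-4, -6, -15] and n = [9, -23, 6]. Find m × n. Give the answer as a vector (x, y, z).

i: (-6)·6 - (-15)·(-23) = -36 - 345 = -381
j: (-15)·9 - (-4)·6 = -135 - (-24) = -111
k: (-4)·(-23) - (-6)·9 = 92 - (-54) = 146
m × n = (-381, -111, 146)

(-381, -111, 146)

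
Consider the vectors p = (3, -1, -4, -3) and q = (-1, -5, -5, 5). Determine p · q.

7

p · q = 3·(-1) + (-1)·(-5) + (-4)·(-5) + (-3)·5 = -3 + 5 + 20 - 15 = 7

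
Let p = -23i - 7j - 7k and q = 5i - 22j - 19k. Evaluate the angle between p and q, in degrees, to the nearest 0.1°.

76.5

p · q = (-23)·5 + (-7)·(-22) + (-7)·(-19) = -115 + 154 + 133 = 172
|p|² = 529 + 49 + 49 = 627,  |p| = √627 ≈ 25.039968
|q|² = 25 + 484 + 361 = 870,  |q| = √870 ≈ 29.495762
cos θ = 172 / (25.039968 · 29.495762) ≈ 0.23288
θ = arccos(0.23288) ≈ 76.5°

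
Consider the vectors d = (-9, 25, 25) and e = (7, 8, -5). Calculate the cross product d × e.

i: 25·(-5) - 25·8 = -125 - 200 = -325
j: 25·7 - (-9)·(-5) = 175 - 45 = 130
k: (-9)·8 - 25·7 = -72 - 175 = -247
d × e = (-325, 130, -247)

(-325, 130, -247)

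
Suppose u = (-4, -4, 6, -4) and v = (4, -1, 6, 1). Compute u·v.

20

u · v = (-4)·4 + (-4)·(-1) + 6·6 + (-4)·1 = -16 + 4 + 36 - 4 = 20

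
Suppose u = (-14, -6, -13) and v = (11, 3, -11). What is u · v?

u · v = (-14)·11 + (-6)·3 + (-13)·(-11) = -154 - 18 + 143 = -29

-29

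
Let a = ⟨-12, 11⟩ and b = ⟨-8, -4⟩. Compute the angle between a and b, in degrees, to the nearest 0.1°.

69.1

a · b = (-12)·(-8) + 11·(-4) = 96 - 44 = 52
|a|² = 144 + 121 = 265,  |a| = √265 ≈ 16.278821
|b|² = 64 + 16 = 80,  |b| = √80 ≈ 8.944272
cos θ = 52 / (16.278821 · 8.944272) ≈ 0.35714
θ = arccos(0.35714) ≈ 69.1°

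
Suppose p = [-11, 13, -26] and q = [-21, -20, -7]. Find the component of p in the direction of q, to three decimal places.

5.129

p · q = (-11)·(-21) + 13·(-20) + (-26)·(-7) = 231 - 260 + 182 = 153
|q| = √(441 + 400 + 49) = √890 ≈ 29.8329
comp_q p = 153 / √890 ≈ 5.129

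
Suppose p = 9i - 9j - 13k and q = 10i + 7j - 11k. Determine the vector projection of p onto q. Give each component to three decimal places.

(6.296, 4.407, -6.926)

p · q = 9·10 + (-9)·7 + (-13)·(-11) = 90 - 63 + 143 = 170
|q|² = 100 + 49 + 121 = 270
proj_q p = (170/270) · (10, 7, -11) ≈ (6.296, 4.407, -6.926)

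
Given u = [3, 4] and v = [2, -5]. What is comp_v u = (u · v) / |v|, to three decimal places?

u · v = 3·2 + 4·(-5) = 6 - 20 = -14
|v| = √(4 + 25) = √29 ≈ 5.3852
comp_v u = -14 / √29 ≈ -2.600

-2.600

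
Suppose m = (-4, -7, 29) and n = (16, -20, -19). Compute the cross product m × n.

i: (-7)·(-19) - 29·(-20) = 133 - (-580) = 713
j: 29·16 - (-4)·(-19) = 464 - 76 = 388
k: (-4)·(-20) - (-7)·16 = 80 - (-112) = 192
m × n = (713, 388, 192)

(713, 388, 192)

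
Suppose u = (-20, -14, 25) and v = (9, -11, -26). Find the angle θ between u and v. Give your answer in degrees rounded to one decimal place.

130.8

u · v = (-20)·9 + (-14)·(-11) + 25·(-26) = -180 + 154 - 650 = -676
|u|² = 400 + 196 + 625 = 1221,  |u| = √1221 ≈ 34.942810
|v|² = 81 + 121 + 676 = 878,  |v| = √878 ≈ 29.631065
cos θ = -676 / (34.942810 · 29.631065) ≈ -0.65289
θ = arccos(-0.65289) ≈ 130.8°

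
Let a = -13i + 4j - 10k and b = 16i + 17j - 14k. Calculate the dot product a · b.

a · b = (-13)·16 + 4·17 + (-10)·(-14) = -208 + 68 + 140 = 0

0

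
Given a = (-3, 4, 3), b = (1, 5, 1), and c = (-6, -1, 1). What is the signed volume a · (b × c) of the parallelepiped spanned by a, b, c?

41

b × c:
i: 5·1 - 1·(-1) = 5 - (-1) = 6
j: 1·(-6) - 1·1 = -6 - 1 = -7
k: 1·(-1) - 5·(-6) = -1 - (-30) = 29
b × c = (6, -7, 29)
a · (b × c) = (-3)·6 + 4·(-7) + 3·29 = -18 - 28 + 87 = 41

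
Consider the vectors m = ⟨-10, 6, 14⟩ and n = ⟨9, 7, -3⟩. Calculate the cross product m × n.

i: 6·(-3) - 14·7 = -18 - 98 = -116
j: 14·9 - (-10)·(-3) = 126 - 30 = 96
k: (-10)·7 - 6·9 = -70 - 54 = -124
m × n = (-116, 96, -124)

(-116, 96, -124)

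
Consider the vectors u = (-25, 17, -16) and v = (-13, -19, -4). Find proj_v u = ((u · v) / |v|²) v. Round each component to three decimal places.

u · v = (-25)·(-13) + 17·(-19) + (-16)·(-4) = 325 - 323 + 64 = 66
|v|² = 169 + 361 + 16 = 546
proj_v u = (66/546) · (-13, -19, -4) ≈ (-1.571, -2.297, -0.484)

(-1.571, -2.297, -0.484)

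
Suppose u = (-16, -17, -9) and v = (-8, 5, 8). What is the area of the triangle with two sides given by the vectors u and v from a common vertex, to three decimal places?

154.059

i: (-17)·8 - (-9)·5 = -136 - (-45) = -91
j: (-9)·(-8) - (-16)·8 = 72 - (-128) = 200
k: (-16)·5 - (-17)·(-8) = -80 - 136 = -216
u × v = (-91, 200, -216)
|u × v| = √((-91)² + 200² + (-216)²) = √94937 ≈ 308.1185
area = ½ · 308.1185 ≈ 154.059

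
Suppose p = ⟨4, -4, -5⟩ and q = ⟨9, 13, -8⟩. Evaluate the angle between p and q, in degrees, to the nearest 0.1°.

79.7

p · q = 4·9 + (-4)·13 + (-5)·(-8) = 36 - 52 + 40 = 24
|p|² = 16 + 16 + 25 = 57,  |p| = √57 ≈ 7.549834
|q|² = 81 + 169 + 64 = 314,  |q| = √314 ≈ 17.720045
cos θ = 24 / (7.549834 · 17.720045) ≈ 0.17939
θ = arccos(0.17939) ≈ 79.7°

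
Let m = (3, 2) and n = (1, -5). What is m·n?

m · n = 3·1 + 2·(-5) = 3 - 10 = -7

-7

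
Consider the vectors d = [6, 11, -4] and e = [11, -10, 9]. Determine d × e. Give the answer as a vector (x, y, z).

(59, -98, -181)

i: 11·9 - (-4)·(-10) = 99 - 40 = 59
j: (-4)·11 - 6·9 = -44 - 54 = -98
k: 6·(-10) - 11·11 = -60 - 121 = -181
d × e = (59, -98, -181)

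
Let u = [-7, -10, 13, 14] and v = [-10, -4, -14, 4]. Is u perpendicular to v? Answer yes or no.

no

u · v = (-7)·(-10) + (-10)·(-4) + 13·(-14) + 14·4 = 70 + 40 - 182 + 56 = -16
Nonzero, so the vectors are not orthogonal.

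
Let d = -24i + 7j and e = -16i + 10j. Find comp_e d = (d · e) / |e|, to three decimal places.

d · e = (-24)·(-16) + 7·10 = 384 + 70 = 454
|e| = √(256 + 100) = √356 ≈ 18.8680
comp_e d = 454 / √356 ≈ 24.062

24.062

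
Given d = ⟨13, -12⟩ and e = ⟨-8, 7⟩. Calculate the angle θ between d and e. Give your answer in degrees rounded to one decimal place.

d · e = 13·(-8) + (-12)·7 = -104 - 84 = -188
|d|² = 169 + 144 = 313,  |d| = √313 ≈ 17.691806
|e|² = 64 + 49 = 113,  |e| = √113 ≈ 10.630146
cos θ = -188 / (17.691806 · 10.630146) ≈ -0.99965
θ = arccos(-0.99965) ≈ 178.5°

178.5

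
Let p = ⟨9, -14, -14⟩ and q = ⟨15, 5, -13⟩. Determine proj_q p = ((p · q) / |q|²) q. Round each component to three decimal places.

p · q = 9·15 + (-14)·5 + (-14)·(-13) = 135 - 70 + 182 = 247
|q|² = 225 + 25 + 169 = 419
proj_q p = (247/419) · (15, 5, -13) ≈ (8.842, 2.947, -7.663)

(8.842, 2.947, -7.663)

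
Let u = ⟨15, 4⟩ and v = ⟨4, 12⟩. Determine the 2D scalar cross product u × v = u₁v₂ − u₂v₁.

15·12 - 4·4 = 180 - 16 = 164

164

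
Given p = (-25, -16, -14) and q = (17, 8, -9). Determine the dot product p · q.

-427

p · q = (-25)·17 + (-16)·8 + (-14)·(-9) = -425 - 128 + 126 = -427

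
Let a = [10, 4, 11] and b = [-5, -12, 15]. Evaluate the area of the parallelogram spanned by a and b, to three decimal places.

298.143

i: 4·15 - 11·(-12) = 60 - (-132) = 192
j: 11·(-5) - 10·15 = -55 - 150 = -205
k: 10·(-12) - 4·(-5) = -120 - (-20) = -100
a × b = (192, -205, -100)
|a × b| = √(192² + (-205)² + (-100)²) = √88889 ≈ 298.1426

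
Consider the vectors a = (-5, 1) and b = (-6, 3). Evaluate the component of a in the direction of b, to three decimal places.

a · b = (-5)·(-6) + 1·3 = 30 + 3 = 33
|b| = √(36 + 9) = √45 ≈ 6.7082
comp_b a = 33 / √45 ≈ 4.919

4.919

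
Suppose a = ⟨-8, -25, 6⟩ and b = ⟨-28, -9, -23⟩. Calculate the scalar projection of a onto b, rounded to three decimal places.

a · b = (-8)·(-28) + (-25)·(-9) + 6·(-23) = 224 + 225 - 138 = 311
|b| = √(784 + 81 + 529) = √1394 ≈ 37.3363
comp_b a = 311 / √1394 ≈ 8.330

8.330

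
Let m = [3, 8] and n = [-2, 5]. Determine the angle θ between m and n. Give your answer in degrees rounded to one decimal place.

42.4

m · n = 3·(-2) + 8·5 = -6 + 40 = 34
|m|² = 9 + 64 = 73,  |m| = √73 ≈ 8.544004
|n|² = 4 + 25 = 29,  |n| = √29 ≈ 5.385165
cos θ = 34 / (8.544004 · 5.385165) ≈ 0.73896
θ = arccos(0.73896) ≈ 42.4°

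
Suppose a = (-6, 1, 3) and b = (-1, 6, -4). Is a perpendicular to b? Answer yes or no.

yes

a · b = (-6)·(-1) + 1·6 + 3·(-4) = 6 + 6 - 12 = 0
Zero, so the vectors are orthogonal.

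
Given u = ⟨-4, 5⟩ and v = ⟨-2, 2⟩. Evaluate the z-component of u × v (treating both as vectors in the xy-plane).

(-4)·2 - 5·(-2) = -8 - (-10) = 2

2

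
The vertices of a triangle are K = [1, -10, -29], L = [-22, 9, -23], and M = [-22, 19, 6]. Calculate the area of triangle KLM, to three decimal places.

429.788

KL = (-23, 19, 6),  KM = (-23, 29, 35)
i: 19·35 - 6·29 = 665 - 174 = 491
j: 6·(-23) - (-23)·35 = -138 - (-805) = 667
k: (-23)·29 - 19·(-23) = -667 - (-437) = -230
KL × KM = (491, 667, -230)
|KL × KM| = √738870 ≈ 859.5755
area = ½ · 859.5755 ≈ 429.788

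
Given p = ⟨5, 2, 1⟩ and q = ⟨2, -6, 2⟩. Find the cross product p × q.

i: 2·2 - 1·(-6) = 4 - (-6) = 10
j: 1·2 - 5·2 = 2 - 10 = -8
k: 5·(-6) - 2·2 = -30 - 4 = -34
p × q = (10, -8, -34)

(10, -8, -34)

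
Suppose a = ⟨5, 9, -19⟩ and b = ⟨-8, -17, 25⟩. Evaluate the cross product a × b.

i: 9·25 - (-19)·(-17) = 225 - 323 = -98
j: (-19)·(-8) - 5·25 = 152 - 125 = 27
k: 5·(-17) - 9·(-8) = -85 - (-72) = -13
a × b = (-98, 27, -13)

(-98, 27, -13)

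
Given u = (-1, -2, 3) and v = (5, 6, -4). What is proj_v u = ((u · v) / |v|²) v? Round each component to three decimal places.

(-1.883, -2.260, 1.506)

u · v = (-1)·5 + (-2)·6 + 3·(-4) = -5 - 12 - 12 = -29
|v|² = 25 + 36 + 16 = 77
proj_v u = (-29/77) · (5, 6, -4) ≈ (-1.883, -2.260, 1.506)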